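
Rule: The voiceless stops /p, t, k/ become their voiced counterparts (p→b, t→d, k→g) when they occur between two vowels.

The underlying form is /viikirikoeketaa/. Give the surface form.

/k/ is a voiceless stop between vowels /i/ and /i/, so it voices to [g].
/k/ is a voiceless stop between vowels /i/ and /o/, so it voices to [g].
/k/ is a voiceless stop between vowels /e/ and /e/, so it voices to [g].
/t/ is a voiceless stop between vowels /e/ and /a/, so it voices to [d].
Surface form: [viigirigoegedaa].

viigirigoegedaa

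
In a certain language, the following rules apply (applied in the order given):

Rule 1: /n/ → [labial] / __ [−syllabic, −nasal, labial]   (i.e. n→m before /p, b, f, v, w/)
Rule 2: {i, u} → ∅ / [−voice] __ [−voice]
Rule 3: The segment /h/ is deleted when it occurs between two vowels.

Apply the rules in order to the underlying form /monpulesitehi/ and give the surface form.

mompulestei

Rule 1 (nasal place assimilation): /n/ precedes the labial consonant /p/, so it assimilates in place to [m]. /monpulesitehi/ → mompulesitehi.
Rule 2 (high vowel syncope): /i/ is a high vowel flanked by voiceless consonants /s/ and /t/, so it deletes. /mompulesitehi/ → mompulestehi.
Rule 3 (intervocalic h-deletion): /h/ occurs between vowels /e/ and /i/, so it deletes. /mompulestehi/ → mompulestei.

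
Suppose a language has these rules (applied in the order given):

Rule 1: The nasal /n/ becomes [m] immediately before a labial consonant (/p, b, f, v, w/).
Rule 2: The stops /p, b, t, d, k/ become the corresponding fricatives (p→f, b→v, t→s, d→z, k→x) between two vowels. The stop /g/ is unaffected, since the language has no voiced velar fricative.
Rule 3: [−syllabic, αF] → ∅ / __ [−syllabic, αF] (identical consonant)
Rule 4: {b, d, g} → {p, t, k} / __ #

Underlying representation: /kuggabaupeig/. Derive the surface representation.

Rule 1 (nasal place assimilation): no segment meets the environment; /kuggabaupeig/ is unchanged.
Rule 2 (intervocalic spirantization): /b/ is a stop between vowels /a/ and /a/, so it spirantizes to the fricative [v]. /p/ is a stop between vowels /u/ and /e/, so it spirantizes to the fricative [f]. /kuggabaupeig/ → kuggavaufeig.
Rule 3 (degemination): /gg/ is a geminate; the first /g/ deletes. /kuggavaufeig/ → kugavaufeig.
Rule 4 (final devoicing): /g/ is a voiced stop in word-final position, so it devoices to [k]. /kugavaufeig/ → kugavaufeik.

kugavaufeik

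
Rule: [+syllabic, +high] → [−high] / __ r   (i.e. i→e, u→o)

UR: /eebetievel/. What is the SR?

No segment of /eebetievel/ meets the structural description of the rule, so the form surfaces unchanged.

eebetievel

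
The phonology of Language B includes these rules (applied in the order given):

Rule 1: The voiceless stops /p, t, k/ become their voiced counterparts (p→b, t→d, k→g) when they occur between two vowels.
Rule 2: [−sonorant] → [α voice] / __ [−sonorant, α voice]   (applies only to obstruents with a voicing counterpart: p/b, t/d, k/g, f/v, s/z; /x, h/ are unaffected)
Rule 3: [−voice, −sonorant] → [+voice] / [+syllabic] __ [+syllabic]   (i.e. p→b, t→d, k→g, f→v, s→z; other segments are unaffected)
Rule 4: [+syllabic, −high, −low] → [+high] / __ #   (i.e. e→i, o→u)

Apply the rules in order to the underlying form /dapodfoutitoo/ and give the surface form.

Rule 1 (intervocalic voicing): /p/ is a voiceless stop between vowels /a/ and /o/, so it voices to [b]. /t/ is a voiceless stop between vowels /u/ and /i/, so it voices to [d]. /t/ is a voiceless stop between vowels /i/ and /o/, so it voices to [d]. /dapodfoutitoo/ → dabodfoudidoo.
Rule 2 (regressive voicing assimilation): /d/ precedes the voiceless obstruent /f/, so it devoices to [t] by assimilation. /dabodfoudidoo/ → dabotfoudidoo.
Rule 3 (intervocalic voicing): no segment meets the environment; /dabotfoudidoo/ is unchanged.
Rule 4 (final vowel raising): /o/ is a mid vowel in word-final position, so it raises to [u]. /dabotfoudidoo/ → dabotfoudidou.

dabotfoudidou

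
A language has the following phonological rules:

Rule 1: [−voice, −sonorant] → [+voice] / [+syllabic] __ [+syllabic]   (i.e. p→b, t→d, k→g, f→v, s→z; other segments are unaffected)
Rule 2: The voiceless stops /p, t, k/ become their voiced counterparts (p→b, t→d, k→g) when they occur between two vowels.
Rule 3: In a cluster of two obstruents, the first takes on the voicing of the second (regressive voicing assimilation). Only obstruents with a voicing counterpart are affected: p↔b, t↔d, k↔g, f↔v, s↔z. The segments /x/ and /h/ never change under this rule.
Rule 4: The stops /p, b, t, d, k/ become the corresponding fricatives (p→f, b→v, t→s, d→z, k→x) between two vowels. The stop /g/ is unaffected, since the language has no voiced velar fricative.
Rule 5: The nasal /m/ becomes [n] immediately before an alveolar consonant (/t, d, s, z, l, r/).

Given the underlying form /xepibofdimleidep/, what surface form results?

xevivovdinleizep

Rule 1 (intervocalic voicing): /p/ is a voiceless obstruent between vowels /e/ and /i/, so it voices to [b]. /xepibofdimleidep/ → xebibofdimleidep.
Rule 2 (intervocalic voicing): no segment meets the environment; /xebibofdimleidep/ is unchanged.
Rule 3 (regressive voicing assimilation): /f/ precedes the voiced obstruent /d/, so it voices to [v] by assimilation. /xebibofdimleidep/ → xebibovdimleidep.
Rule 4 (intervocalic spirantization): /b/ is a stop between vowels /e/ and /i/, so it spirantizes to the fricative [v]. /b/ is a stop between vowels /i/ and /o/, so it spirantizes to the fricative [v]. /d/ is a stop between vowels /i/ and /e/, so it spirantizes to the fricative [z]. /xebibovdimleidep/ → xevivovdimleizep.
Rule 5 (nasal place assimilation): /m/ precedes the alveolar consonant /l/, so it assimilates in place to [n]. /xevivovdimleizep/ → xevivovdinleizep.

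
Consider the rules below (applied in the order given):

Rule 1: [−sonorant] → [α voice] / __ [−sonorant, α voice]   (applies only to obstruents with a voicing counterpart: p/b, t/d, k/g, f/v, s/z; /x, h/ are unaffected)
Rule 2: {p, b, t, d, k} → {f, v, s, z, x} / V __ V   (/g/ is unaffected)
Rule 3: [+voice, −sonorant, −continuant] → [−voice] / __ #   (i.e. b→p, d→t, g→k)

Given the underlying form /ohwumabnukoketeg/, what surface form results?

Rule 1 (regressive voicing assimilation): no segment meets the environment; /ohwumabnukoketeg/ is unchanged.
Rule 2 (intervocalic spirantization): /k/ is a stop between vowels /u/ and /o/, so it spirantizes to the fricative [x]. /k/ is a stop between vowels /o/ and /e/, so it spirantizes to the fricative [x]. /t/ is a stop between vowels /e/ and /e/, so it spirantizes to the fricative [s]. /ohwumabnukoketeg/ → ohwumabnuxoxeseg.
Rule 3 (final devoicing): /g/ is a voiced stop in word-final position, so it devoices to [k]. /ohwumabnuxoxeseg/ → ohwumabnuxoxesek.

ohwumabnuxoxesek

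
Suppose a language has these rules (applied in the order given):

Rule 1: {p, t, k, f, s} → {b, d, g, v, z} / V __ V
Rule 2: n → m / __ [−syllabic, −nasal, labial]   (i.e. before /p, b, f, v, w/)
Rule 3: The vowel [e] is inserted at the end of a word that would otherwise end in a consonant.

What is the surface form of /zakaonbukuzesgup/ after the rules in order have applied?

Rule 1 (intervocalic voicing): /k/ is a voiceless obstruent between vowels /a/ and /a/, so it voices to [g]. /k/ is a voiceless obstruent between vowels /u/ and /u/, so it voices to [g]. /zakaonbukuzesgup/ → zagaonbuguzesgup.
Rule 2 (nasal place assimilation): /n/ precedes the labial consonant /b/, so it assimilates in place to [m]. /zagaonbuguzesgup/ → zagaombuguzesgup.
Rule 3 (final e-epenthesis): the form ends in the consonant /p/, so [e] is inserted word-finally. /zagaombuguzesgup/ → zagaombuguzesgupe.

zagaombuguzesgupe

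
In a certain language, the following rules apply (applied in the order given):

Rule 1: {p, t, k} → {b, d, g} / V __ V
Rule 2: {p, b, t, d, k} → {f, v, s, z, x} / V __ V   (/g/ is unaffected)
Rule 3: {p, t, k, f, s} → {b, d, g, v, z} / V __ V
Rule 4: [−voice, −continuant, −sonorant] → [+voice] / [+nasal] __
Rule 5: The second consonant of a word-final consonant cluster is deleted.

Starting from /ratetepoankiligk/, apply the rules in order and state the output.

Rule 1 (intervocalic voicing): /t/ is a voiceless stop between vowels /a/ and /e/, so it voices to [d]. /t/ is a voiceless stop between vowels /e/ and /e/, so it voices to [d]. /p/ is a voiceless stop between vowels /e/ and /o/, so it voices to [b]. /ratetepoankiligk/ → radedeboankiligk.
Rule 2 (intervocalic spirantization): /d/ is a stop between vowels /a/ and /e/, so it spirantizes to the fricative [z]. /d/ is a stop between vowels /e/ and /e/, so it spirantizes to the fricative [z]. /b/ is a stop between vowels /e/ and /o/, so it spirantizes to the fricative [v]. /radedeboankiligk/ → razezevoankiligk.
Rule 3 (intervocalic voicing): no segment meets the environment; /razezevoankiligk/ is unchanged.
Rule 4 (post-nasal voicing): /k/ is a voiceless stop immediately after the nasal /n/, so it voices to [g]. /razezevoankiligk/ → razezevoangiligk.
Rule 5 (final cluster simplification): /k/ is the second consonant of a word-final cluster /gk/, so it deletes. /razezevoangiligk/ → razezevoangilig.

razezevoangilig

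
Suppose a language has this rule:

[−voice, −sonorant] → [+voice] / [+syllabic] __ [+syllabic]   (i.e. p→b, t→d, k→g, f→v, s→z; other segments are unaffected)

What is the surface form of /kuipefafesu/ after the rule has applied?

Scanning /kuipefafesu/: /k/ at position 1 is not in the conditioning environment; /p/ is a voiceless obstruent between vowels /i/ and /e/, so it voices to [b]; /f/ is a voiceless obstruent between vowels /e/ and /a/, so it voices to [v]; /f/ is a voiceless obstruent between vowels /a/ and /e/, so it voices to [v]; /s/ is a voiceless obstruent between vowels /e/ and /u/, so it voices to [z].
Result: [kuibevavezu].

kuibevavezu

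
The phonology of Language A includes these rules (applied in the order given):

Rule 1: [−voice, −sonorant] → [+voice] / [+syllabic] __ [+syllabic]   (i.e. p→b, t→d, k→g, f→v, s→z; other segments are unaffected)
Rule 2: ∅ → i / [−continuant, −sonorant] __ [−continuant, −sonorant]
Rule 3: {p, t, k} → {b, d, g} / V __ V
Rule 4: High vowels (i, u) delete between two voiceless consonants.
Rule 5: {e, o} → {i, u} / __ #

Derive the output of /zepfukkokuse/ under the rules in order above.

Rule 1 (intervocalic voicing): /k/ is a voiceless obstruent between vowels /o/ and /u/, so it voices to [g]. /s/ is a voiceless obstruent between vowels /u/ and /e/, so it voices to [z]. /zepfukkokuse/ → zepfukkoguze.
Rule 2 (stop-cluster i-epenthesis): /k/ and /k/ form a stop–stop cluster, so [i] is inserted between them. /zepfukkoguze/ → zepfukikoguze.
Rule 3 (intervocalic voicing): /k/ is a voiceless stop between vowels /u/ and /i/, so it voices to [g]. /k/ is a voiceless stop between vowels /i/ and /o/, so it voices to [g]. /zepfukikoguze/ → zepfugigoguze.
Rule 4 (high vowel syncope): no segment meets the environment; /zepfugigoguze/ is unchanged.
Rule 5 (final vowel raising): /e/ is a mid vowel in word-final position, so it raises to [i]. /zepfugigoguze/ → zepfugigoguzi.

zepfugigoguzi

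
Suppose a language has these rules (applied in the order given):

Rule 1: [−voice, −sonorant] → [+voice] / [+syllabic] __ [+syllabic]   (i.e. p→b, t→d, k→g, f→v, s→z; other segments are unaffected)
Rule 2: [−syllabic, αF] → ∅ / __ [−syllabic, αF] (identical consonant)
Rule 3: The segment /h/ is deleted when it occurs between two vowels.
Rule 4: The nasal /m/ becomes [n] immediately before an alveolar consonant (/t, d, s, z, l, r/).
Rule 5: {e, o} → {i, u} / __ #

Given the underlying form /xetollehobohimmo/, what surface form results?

Rule 1 (intervocalic voicing): /t/ is a voiceless obstruent between vowels /e/ and /o/, so it voices to [d]. /xetollehobohimmo/ → xedollehobohimmo.
Rule 2 (degemination): /ll/ is a geminate; the first /l/ deletes. /mm/ is a geminate; the first /m/ deletes. /xedollehobohimmo/ → xedolehobohimo.
Rule 3 (intervocalic h-deletion): /h/ occurs between vowels /e/ and /o/, so it deletes. /h/ occurs between vowels /o/ and /i/, so it deletes. /xedolehobohimo/ → xedoleoboimo.
Rule 4 (nasal place assimilation): no segment meets the environment; /xedoleoboimo/ is unchanged.
Rule 5 (final vowel raising): /o/ is a mid vowel in word-final position, so it raises to [u]. /xedoleoboimo/ → xedoleoboimu.

xedoleoboimu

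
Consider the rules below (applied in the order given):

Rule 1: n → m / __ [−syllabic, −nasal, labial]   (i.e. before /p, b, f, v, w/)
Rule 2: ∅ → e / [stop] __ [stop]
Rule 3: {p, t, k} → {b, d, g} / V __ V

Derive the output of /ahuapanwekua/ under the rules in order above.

Rule 1 (nasal place assimilation): /n/ precedes the labial consonant /w/, so it assimilates in place to [m]. /ahuapanwekua/ → ahuapamwekua.
Rule 2 (stop-cluster e-epenthesis): no segment meets the environment; /ahuapamwekua/ is unchanged.
Rule 3 (intervocalic voicing): /p/ is a voiceless stop between vowels /a/ and /a/, so it voices to [b]. /k/ is a voiceless stop between vowels /e/ and /u/, so it voices to [g]. /ahuapamwekua/ → ahuabamwegua.

ahuabamwegua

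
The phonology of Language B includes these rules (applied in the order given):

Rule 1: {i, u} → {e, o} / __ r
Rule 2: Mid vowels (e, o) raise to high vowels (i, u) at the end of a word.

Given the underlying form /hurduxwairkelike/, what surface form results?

Rule 1 (pre-rhotic lowering): /u/ is a high vowel immediately before /r/, so it lowers to [o]. /i/ is a high vowel immediately before /r/, so it lowers to [e]. /hurduxwairkelike/ → horduxwaerkelike.
Rule 2 (final vowel raising): /e/ is a mid vowel in word-final position, so it raises to [i]. /horduxwaerkelike/ → horduxwaerkeliki.

horduxwaerkeliki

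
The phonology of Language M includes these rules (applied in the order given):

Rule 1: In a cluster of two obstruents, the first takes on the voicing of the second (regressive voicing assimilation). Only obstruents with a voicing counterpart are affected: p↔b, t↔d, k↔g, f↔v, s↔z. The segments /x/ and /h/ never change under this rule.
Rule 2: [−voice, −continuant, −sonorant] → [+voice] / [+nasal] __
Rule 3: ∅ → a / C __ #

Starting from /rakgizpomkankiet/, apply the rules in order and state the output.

Rule 1 (regressive voicing assimilation): /k/ precedes the voiced obstruent /g/, so it voices to [g] by assimilation. /z/ precedes the voiceless obstruent /p/, so it devoices to [s] by assimilation. /rakgizpomkankiet/ → raggispomkankiet.
Rule 2 (post-nasal voicing): /k/ is a voiceless stop immediately after the nasal /m/, so it voices to [g]. /k/ is a voiceless stop immediately after the nasal /n/, so it voices to [g]. /raggispomkankiet/ → raggispomgangiet.
Rule 3 (final a-epenthesis): the form ends in the consonant /t/, so [a] is inserted word-finally. /raggispomgangiet/ → raggispomgangieta.

raggispomgangieta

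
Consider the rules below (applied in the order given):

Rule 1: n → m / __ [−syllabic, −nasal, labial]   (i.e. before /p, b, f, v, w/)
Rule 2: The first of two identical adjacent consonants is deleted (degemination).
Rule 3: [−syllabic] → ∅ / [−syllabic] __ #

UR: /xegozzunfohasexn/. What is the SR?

Rule 1 (nasal place assimilation): /n/ precedes the labial consonant /f/, so it assimilates in place to [m]. /xegozzunfohasexn/ → xegozzumfohasexn.
Rule 2 (degemination): /zz/ is a geminate; the first /z/ deletes. /xegozzumfohasexn/ → xegozumfohasexn.
Rule 3 (final cluster simplification): /n/ is the second consonant of a word-final cluster /xn/, so it deletes. /xegozumfohasexn/ → xegozumfohasex.

xegozumfohasex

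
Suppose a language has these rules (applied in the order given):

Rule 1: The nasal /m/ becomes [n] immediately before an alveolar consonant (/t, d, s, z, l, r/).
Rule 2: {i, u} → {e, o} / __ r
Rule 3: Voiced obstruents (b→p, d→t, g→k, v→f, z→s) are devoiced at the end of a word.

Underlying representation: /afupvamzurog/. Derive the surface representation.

afupvanzorok

Rule 1 (nasal place assimilation): /m/ precedes the alveolar consonant /z/, so it assimilates in place to [n]. /afupvamzurog/ → afupvanzurog.
Rule 2 (pre-rhotic lowering): /u/ is a high vowel immediately before /r/, so it lowers to [o]. /afupvanzurog/ → afupvanzorog.
Rule 3 (final devoicing): /g/ is a voiced obstruent in word-final position, so it devoices to [k]. /afupvanzorog/ → afupvanzorok.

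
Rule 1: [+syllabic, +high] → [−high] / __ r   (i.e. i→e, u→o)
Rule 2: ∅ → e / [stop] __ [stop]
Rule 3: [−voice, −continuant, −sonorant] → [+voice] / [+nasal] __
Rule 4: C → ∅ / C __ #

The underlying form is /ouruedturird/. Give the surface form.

Rule 1 (pre-rhotic lowering): /u/ is a high vowel immediately before /r/, so it lowers to [o]. /u/ is a high vowel immediately before /r/, so it lowers to [o]. /i/ is a high vowel immediately before /r/, so it lowers to [e]. /ouruedturird/ → ooruedtorerd.
Rule 2 (stop-cluster e-epenthesis): /d/ and /t/ form a stop–stop cluster, so [e] is inserted between them. /ooruedtorerd/ → ooruedetorerd.
Rule 3 (post-nasal voicing): no segment meets the environment; /ooruedetorerd/ is unchanged.
Rule 4 (final cluster simplification): /d/ is the second consonant of a word-final cluster /rd/, so it deletes. /ooruedetorerd/ → ooruedetorer.

ooruedetorer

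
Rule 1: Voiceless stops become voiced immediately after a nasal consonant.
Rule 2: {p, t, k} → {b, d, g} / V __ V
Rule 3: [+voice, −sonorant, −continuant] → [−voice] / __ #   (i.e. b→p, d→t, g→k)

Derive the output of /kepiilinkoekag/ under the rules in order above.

kebiilingoegak

Rule 1 (post-nasal voicing): /k/ is a voiceless stop immediately after the nasal /n/, so it voices to [g]. /kepiilinkoekag/ → kepiilingoekag.
Rule 2 (intervocalic voicing): /p/ is a voiceless stop between vowels /e/ and /i/, so it voices to [b]. /k/ is a voiceless stop between vowels /e/ and /a/, so it voices to [g]. /kepiilingoekag/ → kebiilingoegag.
Rule 3 (final devoicing): /g/ is a voiced stop in word-final position, so it devoices to [k]. /kebiilingoegag/ → kebiilingoegak.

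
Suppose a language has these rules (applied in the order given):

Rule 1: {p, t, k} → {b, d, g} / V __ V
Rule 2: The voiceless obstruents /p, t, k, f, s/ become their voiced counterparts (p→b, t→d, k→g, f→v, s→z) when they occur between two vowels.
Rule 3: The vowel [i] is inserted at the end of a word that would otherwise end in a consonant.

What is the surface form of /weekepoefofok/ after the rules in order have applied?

weegeboevovoki

Rule 1 (intervocalic voicing): /k/ is a voiceless stop between vowels /e/ and /e/, so it voices to [g]. /p/ is a voiceless stop between vowels /e/ and /o/, so it voices to [b]. /weekepoefofok/ → weegeboefofok.
Rule 2 (intervocalic voicing): /f/ is a voiceless obstruent between vowels /e/ and /o/, so it voices to [v]. /f/ is a voiceless obstruent between vowels /o/ and /o/, so it voices to [v]. /weegeboefofok/ → weegeboevovok.
Rule 3 (final i-epenthesis): the form ends in the consonant /k/, so [i] is inserted word-finally. /weegeboevovok/ → weegeboevovoki.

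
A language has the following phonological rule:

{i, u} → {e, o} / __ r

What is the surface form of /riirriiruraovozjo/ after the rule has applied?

rierrieroraovozjo

Scanning /riirriiruraovozjo/: /i/ at position 2 is not in the conditioning environment; /i/ is a high vowel immediately before /r/, so it lowers to [e]; /i/ at position 6 is not in the conditioning environment; /i/ is a high vowel immediately before /r/, so it lowers to [e]; /u/ is a high vowel immediately before /r/, so it lowers to [o].
Result: [rierrieroraovozjo].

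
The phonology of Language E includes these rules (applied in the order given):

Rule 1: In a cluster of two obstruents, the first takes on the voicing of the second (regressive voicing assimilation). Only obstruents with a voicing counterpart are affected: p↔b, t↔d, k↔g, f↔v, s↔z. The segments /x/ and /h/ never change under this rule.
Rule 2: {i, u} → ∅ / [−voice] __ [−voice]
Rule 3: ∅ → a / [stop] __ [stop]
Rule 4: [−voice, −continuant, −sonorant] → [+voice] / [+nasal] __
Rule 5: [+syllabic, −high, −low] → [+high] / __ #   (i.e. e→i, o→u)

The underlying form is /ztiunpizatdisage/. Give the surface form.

Rule 1 (regressive voicing assimilation): /z/ precedes the voiceless obstruent /t/, so it devoices to [s] by assimilation. /t/ precedes the voiced obstruent /d/, so it voices to [d] by assimilation. /ztiunpizatdisage/ → stiunpizaddisage.
Rule 2 (high vowel syncope): no segment meets the environment; /stiunpizaddisage/ is unchanged.
Rule 3 (stop-cluster a-epenthesis): /d/ and /d/ form a stop–stop cluster, so [a] is inserted between them. /stiunpizaddisage/ → stiunpizadadisage.
Rule 4 (post-nasal voicing): /p/ is a voiceless stop immediately after the nasal /n/, so it voices to [b]. /stiunpizadadisage/ → stiunbizadadisage.
Rule 5 (final vowel raising): /e/ is a mid vowel in word-final position, so it raises to [i]. /stiunbizadadisage/ → stiunbizadadisagi.

stiunbizadadisagi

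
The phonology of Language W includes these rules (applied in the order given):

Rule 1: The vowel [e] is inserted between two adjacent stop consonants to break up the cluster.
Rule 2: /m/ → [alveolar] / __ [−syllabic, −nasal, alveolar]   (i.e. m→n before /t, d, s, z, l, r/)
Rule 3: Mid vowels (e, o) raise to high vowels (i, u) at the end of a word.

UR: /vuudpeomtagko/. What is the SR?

vuudepeontageku

Rule 1 (stop-cluster e-epenthesis): /d/ and /p/ form a stop–stop cluster, so [e] is inserted between them. /g/ and /k/ form a stop–stop cluster, so [e] is inserted between them. /vuudpeomtagko/ → vuudepeomtageko.
Rule 2 (nasal place assimilation): /m/ precedes the alveolar consonant /t/, so it assimilates in place to [n]. /vuudepeomtageko/ → vuudepeontageko.
Rule 3 (final vowel raising): /o/ is a mid vowel in word-final position, so it raises to [u]. /vuudepeontageko/ → vuudepeontageku.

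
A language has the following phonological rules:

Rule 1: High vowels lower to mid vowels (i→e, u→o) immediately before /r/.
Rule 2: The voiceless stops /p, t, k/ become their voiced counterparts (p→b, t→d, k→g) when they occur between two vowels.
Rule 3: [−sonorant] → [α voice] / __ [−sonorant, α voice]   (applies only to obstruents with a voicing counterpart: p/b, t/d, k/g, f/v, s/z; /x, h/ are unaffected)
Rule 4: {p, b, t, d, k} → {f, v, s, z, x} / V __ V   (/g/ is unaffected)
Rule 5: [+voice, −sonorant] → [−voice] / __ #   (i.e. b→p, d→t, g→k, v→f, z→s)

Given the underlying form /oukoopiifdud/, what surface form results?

Rule 1 (pre-rhotic lowering): no segment meets the environment; /oukoopiifdud/ is unchanged.
Rule 2 (intervocalic voicing): /k/ is a voiceless stop between vowels /u/ and /o/, so it voices to [g]. /p/ is a voiceless stop between vowels /o/ and /i/, so it voices to [b]. /oukoopiifdud/ → ougoobiifdud.
Rule 3 (regressive voicing assimilation): /f/ precedes the voiced obstruent /d/, so it voices to [v] by assimilation. /ougoobiifdud/ → ougoobiivdud.
Rule 4 (intervocalic spirantization): /b/ is a stop between vowels /o/ and /i/, so it spirantizes to the fricative [v]. /ougoobiivdud/ → ougooviivdud.
Rule 5 (final devoicing): /d/ is a voiced obstruent in word-final position, so it devoices to [t]. /ougooviivdud/ → ougooviivdut.

ougooviivdut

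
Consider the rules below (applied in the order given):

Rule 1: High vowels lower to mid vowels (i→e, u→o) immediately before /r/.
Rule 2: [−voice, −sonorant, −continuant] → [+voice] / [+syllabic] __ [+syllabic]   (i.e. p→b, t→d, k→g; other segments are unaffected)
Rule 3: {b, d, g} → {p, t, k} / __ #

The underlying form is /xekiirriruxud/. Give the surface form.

xegierreruxut

Rule 1 (pre-rhotic lowering): /i/ is a high vowel immediately before /r/, so it lowers to [e]. /i/ is a high vowel immediately before /r/, so it lowers to [e]. /xekiirriruxud/ → xekierreruxud.
Rule 2 (intervocalic voicing): /k/ is a voiceless stop between vowels /e/ and /i/, so it voices to [g]. /xekierreruxud/ → xegierreruxud.
Rule 3 (final devoicing): /d/ is a voiced stop in word-final position, so it devoices to [t]. /xegierreruxud/ → xegierreruxut.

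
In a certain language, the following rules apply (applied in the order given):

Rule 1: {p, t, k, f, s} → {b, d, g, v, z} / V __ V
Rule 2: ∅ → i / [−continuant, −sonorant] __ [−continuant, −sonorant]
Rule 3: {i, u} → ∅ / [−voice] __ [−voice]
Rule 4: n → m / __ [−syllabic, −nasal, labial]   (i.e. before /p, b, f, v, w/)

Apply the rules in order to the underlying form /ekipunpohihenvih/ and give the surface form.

Rule 1 (intervocalic voicing): /k/ is a voiceless obstruent between vowels /e/ and /i/, so it voices to [g]. /p/ is a voiceless obstruent between vowels /i/ and /u/, so it voices to [b]. /ekipunpohihenvih/ → egibunpohihenvih.
Rule 2 (stop-cluster i-epenthesis): no segment meets the environment; /egibunpohihenvih/ is unchanged.
Rule 3 (high vowel syncope): /i/ is a high vowel flanked by voiceless consonants /h/ and /h/, so it deletes. /egibunpohihenvih/ → egibunpohhenvih.
Rule 4 (nasal place assimilation): /n/ precedes the labial consonant /p/, so it assimilates in place to [m]. /n/ precedes the labial consonant /v/, so it assimilates in place to [m]. /egibunpohhenvih/ → egibumpohhemvih.

egibumpohhemvih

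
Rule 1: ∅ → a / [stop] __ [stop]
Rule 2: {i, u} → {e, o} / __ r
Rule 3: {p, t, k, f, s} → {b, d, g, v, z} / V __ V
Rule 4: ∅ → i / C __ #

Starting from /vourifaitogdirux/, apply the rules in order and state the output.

Rule 1 (stop-cluster a-epenthesis): /g/ and /d/ form a stop–stop cluster, so [a] is inserted between them. /vourifaitogdirux/ → vourifaitogadirux.
Rule 2 (pre-rhotic lowering): /u/ is a high vowel immediately before /r/, so it lowers to [o]. /i/ is a high vowel immediately before /r/, so it lowers to [e]. /vourifaitogadirux/ → voorifaitogaderux.
Rule 3 (intervocalic voicing): /f/ is a voiceless obstruent between vowels /i/ and /a/, so it voices to [v]. /t/ is a voiceless obstruent between vowels /i/ and /o/, so it voices to [d]. /voorifaitogaderux/ → voorivaidogaderux.
Rule 4 (final i-epenthesis): the form ends in the consonant /x/, so [i] is inserted word-finally. /voorivaidogaderux/ → voorivaidogaderuxi.

voorivaidogaderuxi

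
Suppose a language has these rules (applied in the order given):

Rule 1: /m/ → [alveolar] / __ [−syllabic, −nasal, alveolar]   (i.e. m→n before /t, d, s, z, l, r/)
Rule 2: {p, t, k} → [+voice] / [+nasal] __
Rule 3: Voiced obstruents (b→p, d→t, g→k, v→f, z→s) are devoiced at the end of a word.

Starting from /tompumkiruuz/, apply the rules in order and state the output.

tombumgiruus

Rule 1 (nasal place assimilation): no segment meets the environment; /tompumkiruuz/ is unchanged.
Rule 2 (post-nasal voicing): /p/ is a voiceless stop immediately after the nasal /m/, so it voices to [b]. /k/ is a voiceless stop immediately after the nasal /m/, so it voices to [g]. /tompumkiruuz/ → tombumgiruuz.
Rule 3 (final devoicing): /z/ is a voiced obstruent in word-final position, so it devoices to [s]. /tombumgiruuz/ → tombumgiruus.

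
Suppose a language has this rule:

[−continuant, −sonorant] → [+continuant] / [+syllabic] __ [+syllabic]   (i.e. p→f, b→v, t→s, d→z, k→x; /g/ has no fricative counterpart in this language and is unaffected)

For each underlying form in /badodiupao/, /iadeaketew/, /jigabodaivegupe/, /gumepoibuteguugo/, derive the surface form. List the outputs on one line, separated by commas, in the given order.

bazoziufao, iazeaxesew, jigavozaivegufe, gumefoivuseguugo

/badodiupao/: /d/ is a stop between vowels /a/ and /o/, so it spirantizes to the fricative [z]. /d/ is a stop between vowels /o/ and /i/, so it spirantizes to the fricative [z]. /p/ is a stop between vowels /u/ and /a/, so it spirantizes to the fricative [f]. → [bazoziufao].
/iadeaketew/: /d/ is a stop between vowels /a/ and /e/, so it spirantizes to the fricative [z]. /k/ is a stop between vowels /a/ and /e/, so it spirantizes to the fricative [x]. /t/ is a stop between vowels /e/ and /e/, so it spirantizes to the fricative [s]. → [iazeaxesew].
/jigabodaivegupe/: /b/ is a stop between vowels /a/ and /o/, so it spirantizes to the fricative [v]. /d/ is a stop between vowels /o/ and /a/, so it spirantizes to the fricative [z]. /p/ is a stop between vowels /u/ and /e/, so it spirantizes to the fricative [f]. → [jigavozaivegufe].
/gumepoibuteguugo/: /p/ is a stop between vowels /e/ and /o/, so it spirantizes to the fricative [f]. /b/ is a stop between vowels /i/ and /u/, so it spirantizes to the fricative [v]. /t/ is a stop between vowels /u/ and /e/, so it spirantizes to the fricative [s]. → [gumefoivuseguugo].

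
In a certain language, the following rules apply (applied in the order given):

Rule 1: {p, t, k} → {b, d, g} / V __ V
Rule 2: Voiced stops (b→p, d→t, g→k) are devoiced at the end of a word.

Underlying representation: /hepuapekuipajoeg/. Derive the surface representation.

Rule 1 (intervocalic voicing): /p/ is a voiceless stop between vowels /e/ and /u/, so it voices to [b]. /p/ is a voiceless stop between vowels /a/ and /e/, so it voices to [b]. /k/ is a voiceless stop between vowels /e/ and /u/, so it voices to [g]. /p/ is a voiceless stop between vowels /i/ and /a/, so it voices to [b]. /hepuapekuipajoeg/ → hebuabeguibajoeg.
Rule 2 (final devoicing): /g/ is a voiced stop in word-final position, so it devoices to [k]. /hebuabeguibajoeg/ → hebuabeguibajoek.

hebuabeguibajoek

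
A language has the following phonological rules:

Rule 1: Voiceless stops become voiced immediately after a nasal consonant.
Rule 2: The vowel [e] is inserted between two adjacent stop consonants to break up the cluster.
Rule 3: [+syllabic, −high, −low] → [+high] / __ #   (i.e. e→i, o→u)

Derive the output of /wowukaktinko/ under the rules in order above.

wowukaketingu

Rule 1 (post-nasal voicing): /k/ is a voiceless stop immediately after the nasal /n/, so it voices to [g]. /wowukaktinko/ → wowukaktingo.
Rule 2 (stop-cluster e-epenthesis): /k/ and /t/ form a stop–stop cluster, so [e] is inserted between them. /wowukaktingo/ → wowukaketingo.
Rule 3 (final vowel raising): /o/ is a mid vowel in word-final position, so it raises to [u]. /wowukaketingo/ → wowukaketingu.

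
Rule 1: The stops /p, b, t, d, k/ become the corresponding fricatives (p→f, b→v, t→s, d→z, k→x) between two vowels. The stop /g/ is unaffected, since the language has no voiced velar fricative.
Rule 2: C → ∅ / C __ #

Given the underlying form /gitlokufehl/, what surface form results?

gitloxufeh

Rule 1 (intervocalic spirantization): /k/ is a stop between vowels /o/ and /u/, so it spirantizes to the fricative [x]. /gitlokufehl/ → gitloxufehl.
Rule 2 (final cluster simplification): /l/ is the second consonant of a word-final cluster /hl/, so it deletes. /gitloxufehl/ → gitloxufeh.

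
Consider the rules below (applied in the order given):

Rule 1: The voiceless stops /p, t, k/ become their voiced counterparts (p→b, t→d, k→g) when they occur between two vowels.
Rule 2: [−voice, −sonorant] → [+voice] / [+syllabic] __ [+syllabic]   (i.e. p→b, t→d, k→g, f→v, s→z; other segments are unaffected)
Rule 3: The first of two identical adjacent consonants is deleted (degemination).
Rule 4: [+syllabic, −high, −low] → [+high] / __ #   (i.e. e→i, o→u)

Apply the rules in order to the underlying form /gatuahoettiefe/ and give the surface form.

gaduahoetievi

Rule 1 (intervocalic voicing): /t/ is a voiceless stop between vowels /a/ and /u/, so it voices to [d]. /gatuahoettiefe/ → gaduahoettiefe.
Rule 2 (intervocalic voicing): /f/ is a voiceless obstruent between vowels /e/ and /e/, so it voices to [v]. /gaduahoettiefe/ → gaduahoettieve.
Rule 3 (degemination): /tt/ is a geminate; the first /t/ deletes. /gaduahoettieve/ → gaduahoetieve.
Rule 4 (final vowel raising): /e/ is a mid vowel in word-final position, so it raises to [i]. /gaduahoetieve/ → gaduahoetievi.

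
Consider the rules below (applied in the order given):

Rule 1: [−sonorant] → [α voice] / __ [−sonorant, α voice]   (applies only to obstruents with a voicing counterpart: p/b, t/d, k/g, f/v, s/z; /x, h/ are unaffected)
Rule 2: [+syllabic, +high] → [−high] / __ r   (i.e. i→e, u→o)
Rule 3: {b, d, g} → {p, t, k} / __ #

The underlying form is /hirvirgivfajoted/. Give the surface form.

Rule 1 (regressive voicing assimilation): /v/ precedes the voiceless obstruent /f/, so it devoices to [f] by assimilation. /hirvirgivfajoted/ → hirvirgiffajoted.
Rule 2 (pre-rhotic lowering): /i/ is a high vowel immediately before /r/, so it lowers to [e]. /i/ is a high vowel immediately before /r/, so it lowers to [e]. /hirvirgiffajoted/ → hervergiffajoted.
Rule 3 (final devoicing): /d/ is a voiced stop in word-final position, so it devoices to [t]. /hervergiffajoted/ → hervergiffajotet.

hervergiffajotet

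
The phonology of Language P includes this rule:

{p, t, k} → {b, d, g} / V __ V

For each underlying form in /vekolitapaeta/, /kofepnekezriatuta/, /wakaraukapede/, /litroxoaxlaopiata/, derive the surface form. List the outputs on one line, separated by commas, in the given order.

/vekolitapaeta/: /k/ is a voiceless stop between vowels /e/ and /o/, so it voices to [g]. /t/ is a voiceless stop between vowels /i/ and /a/, so it voices to [d]. /p/ is a voiceless stop between vowels /a/ and /a/, so it voices to [b]. /t/ is a voiceless stop between vowels /e/ and /a/, so it voices to [d]. → [vegolidabaeda].
/kofepnekezriatuta/: /k/ is a voiceless stop between vowels /e/ and /e/, so it voices to [g]. /t/ is a voiceless stop between vowels /a/ and /u/, so it voices to [d]. /t/ is a voiceless stop between vowels /u/ and /a/, so it voices to [d]. → [kofepnegezriaduda].
/wakaraukapede/: /k/ is a voiceless stop between vowels /a/ and /a/, so it voices to [g]. /k/ is a voiceless stop between vowels /u/ and /a/, so it voices to [g]. /p/ is a voiceless stop between vowels /a/ and /e/, so it voices to [b]. → [wagaraugabede].
/litroxoaxlaopiata/: /p/ is a voiceless stop between vowels /o/ and /i/, so it voices to [b]. /t/ is a voiceless stop between vowels /a/ and /a/, so it voices to [d]. → [litroxoaxlaobiada].

vegolidabaeda, kofepnegezriaduda, wagaraugabede, litroxoaxlaobiada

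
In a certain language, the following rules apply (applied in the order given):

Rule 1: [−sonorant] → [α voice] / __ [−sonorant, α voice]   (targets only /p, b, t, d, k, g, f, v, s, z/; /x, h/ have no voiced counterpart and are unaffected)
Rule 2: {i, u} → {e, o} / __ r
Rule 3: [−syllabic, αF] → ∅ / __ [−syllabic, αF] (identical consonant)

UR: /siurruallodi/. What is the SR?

siorualodi

Rule 1 (regressive voicing assimilation): no segment meets the environment; /siurruallodi/ is unchanged.
Rule 2 (pre-rhotic lowering): /u/ is a high vowel immediately before /r/, so it lowers to [o]. /siurruallodi/ → siorruallodi.
Rule 3 (degemination): /rr/ is a geminate; the first /r/ deletes. /ll/ is a geminate; the first /l/ deletes. /siorruallodi/ → siorualodi.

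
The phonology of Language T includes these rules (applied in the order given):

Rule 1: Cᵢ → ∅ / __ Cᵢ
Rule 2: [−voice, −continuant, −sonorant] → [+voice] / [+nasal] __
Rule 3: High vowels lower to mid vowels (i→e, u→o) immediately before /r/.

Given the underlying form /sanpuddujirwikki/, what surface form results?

sanbudujerwiki

Rule 1 (degemination): /dd/ is a geminate; the first /d/ deletes. /kk/ is a geminate; the first /k/ deletes. /sanpuddujirwikki/ → sanpudujirwiki.
Rule 2 (post-nasal voicing): /p/ is a voiceless stop immediately after the nasal /n/, so it voices to [b]. /sanpudujirwiki/ → sanbudujirwiki.
Rule 3 (pre-rhotic lowering): /i/ is a high vowel immediately before /r/, so it lowers to [e]. /sanbudujirwiki/ → sanbudujerwiki.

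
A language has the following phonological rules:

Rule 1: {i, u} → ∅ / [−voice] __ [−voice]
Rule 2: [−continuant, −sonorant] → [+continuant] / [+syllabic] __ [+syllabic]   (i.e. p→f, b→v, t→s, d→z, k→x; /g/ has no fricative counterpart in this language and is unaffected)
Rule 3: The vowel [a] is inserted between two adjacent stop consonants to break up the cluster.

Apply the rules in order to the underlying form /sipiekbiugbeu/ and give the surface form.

spiekabiugabeu

Rule 1 (high vowel syncope): /i/ is a high vowel flanked by voiceless consonants /s/ and /p/, so it deletes. /sipiekbiugbeu/ → spiekbiugbeu.
Rule 2 (intervocalic spirantization): no segment meets the environment; /spiekbiugbeu/ is unchanged.
Rule 3 (stop-cluster a-epenthesis): /k/ and /b/ form a stop–stop cluster, so [a] is inserted between them. /g/ and /b/ form a stop–stop cluster, so [a] is inserted between them. /spiekbiugbeu/ → spiekabiugabeu.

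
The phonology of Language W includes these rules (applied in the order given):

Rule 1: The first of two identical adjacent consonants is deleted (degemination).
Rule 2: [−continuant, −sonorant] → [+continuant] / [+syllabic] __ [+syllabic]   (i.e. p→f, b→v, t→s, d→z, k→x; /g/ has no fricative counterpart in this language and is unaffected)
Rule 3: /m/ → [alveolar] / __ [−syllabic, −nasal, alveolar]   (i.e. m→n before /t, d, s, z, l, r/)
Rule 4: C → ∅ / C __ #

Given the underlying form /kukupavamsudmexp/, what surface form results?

Rule 1 (degemination): no segment meets the environment; /kukupavamsudmexp/ is unchanged.
Rule 2 (intervocalic spirantization): /k/ is a stop between vowels /u/ and /u/, so it spirantizes to the fricative [x]. /p/ is a stop between vowels /u/ and /a/, so it spirantizes to the fricative [f]. /kukupavamsudmexp/ → kuxufavamsudmexp.
Rule 3 (nasal place assimilation): /m/ precedes the alveolar consonant /s/, so it assimilates in place to [n]. /kuxufavamsudmexp/ → kuxufavansudmexp.
Rule 4 (final cluster simplification): /p/ is the second consonant of a word-final cluster /xp/, so it deletes. /kuxufavansudmexp/ → kuxufavansudmex.

kuxufavansudmex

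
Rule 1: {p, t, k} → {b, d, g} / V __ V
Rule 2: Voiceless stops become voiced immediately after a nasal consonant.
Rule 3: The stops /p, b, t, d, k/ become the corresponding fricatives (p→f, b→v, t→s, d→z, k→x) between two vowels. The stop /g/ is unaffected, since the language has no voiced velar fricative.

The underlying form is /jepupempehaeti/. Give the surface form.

Rule 1 (intervocalic voicing): /p/ is a voiceless stop between vowels /e/ and /u/, so it voices to [b]. /p/ is a voiceless stop between vowels /u/ and /e/, so it voices to [b]. /t/ is a voiceless stop between vowels /e/ and /i/, so it voices to [d]. /jepupempehaeti/ → jebubempehaedi.
Rule 2 (post-nasal voicing): /p/ is a voiceless stop immediately after the nasal /m/, so it voices to [b]. /jebubempehaedi/ → jebubembehaedi.
Rule 3 (intervocalic spirantization): /b/ is a stop between vowels /e/ and /u/, so it spirantizes to the fricative [v]. /b/ is a stop between vowels /u/ and /e/, so it spirantizes to the fricative [v]. /d/ is a stop between vowels /e/ and /i/, so it spirantizes to the fricative [z]. /jebubembehaedi/ → jevuvembehaezi.

jevuvembehaezi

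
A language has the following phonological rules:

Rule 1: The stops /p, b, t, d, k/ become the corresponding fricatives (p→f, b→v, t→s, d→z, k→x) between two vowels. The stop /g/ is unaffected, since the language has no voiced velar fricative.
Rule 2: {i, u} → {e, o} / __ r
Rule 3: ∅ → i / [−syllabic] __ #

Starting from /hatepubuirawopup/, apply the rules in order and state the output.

hasefuvuerawofupi

Rule 1 (intervocalic spirantization): /t/ is a stop between vowels /a/ and /e/, so it spirantizes to the fricative [s]. /p/ is a stop between vowels /e/ and /u/, so it spirantizes to the fricative [f]. /b/ is a stop between vowels /u/ and /u/, so it spirantizes to the fricative [v]. /p/ is a stop between vowels /o/ and /u/, so it spirantizes to the fricative [f]. /hatepubuirawopup/ → hasefuvuirawofup.
Rule 2 (pre-rhotic lowering): /i/ is a high vowel immediately before /r/, so it lowers to [e]. /hasefuvuirawofup/ → hasefuvuerawofup.
Rule 3 (final i-epenthesis): the form ends in the consonant /p/, so [i] is inserted word-finally. /hasefuvuerawofup/ → hasefuvuerawofupi.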